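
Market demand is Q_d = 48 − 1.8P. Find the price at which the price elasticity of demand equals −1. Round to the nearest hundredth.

13.33

For linear demand Q_d = a − bP, E = −bP/(a − bP). |E| = 1 ⇒ bP = a − bP ⇒ P = a/(2b).
P = 48/(2·1.8) ≈ 13.33.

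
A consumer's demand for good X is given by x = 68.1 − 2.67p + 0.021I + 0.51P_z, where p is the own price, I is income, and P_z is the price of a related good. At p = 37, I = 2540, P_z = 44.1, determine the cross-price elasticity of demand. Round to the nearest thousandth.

First evaluate x: 68.1 − 2.67(37) + 0.021(2540) + 0.51(44.1) = 68.1 − 98.79 + 53.34 + 22.491 = 45.141.
∂x/∂P_z = +0.51, so E_xy = 0.51·(44.1/45.141) ≈ 0.498.
E_xy > 0: the goods are substitutes.

0.498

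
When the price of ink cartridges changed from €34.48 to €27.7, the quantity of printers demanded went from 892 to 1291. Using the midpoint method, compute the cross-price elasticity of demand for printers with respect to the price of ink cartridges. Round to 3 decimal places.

-1.676

%ΔQ_x = (1291 − 892)/[(892+1291)/2] = 399/1091.5 ≈ 0.3656.
%ΔP_y = (27.7 − 34.48)/[(34.48+27.7)/2] ≈ -0.2181.
E_xy = 0.3656/-0.2181 ≈ -1.676.
E_xy < 0, so printers and ink cartridges are complements.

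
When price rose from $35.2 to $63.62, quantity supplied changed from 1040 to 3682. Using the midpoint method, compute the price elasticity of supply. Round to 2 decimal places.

1.95

%ΔQ = (3682 − 1040)/[(1040 + 3682)/2] = 2642/2361 ≈ 1.1190.
%ΔP = (63.62 − 35.2)/[(35.2 + 63.62)/2] = 28.42/49.41 ≈ 0.5752.
Arc elasticity E = %ΔQ/%ΔP ≈ 1.1190/0.5752 ≈ 1.95.
|E| > 1: supply is elastic over this range.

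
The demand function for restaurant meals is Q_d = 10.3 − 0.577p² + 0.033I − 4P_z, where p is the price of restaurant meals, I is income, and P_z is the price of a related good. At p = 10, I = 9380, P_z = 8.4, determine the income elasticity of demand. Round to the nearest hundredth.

1.35

Substituting, Q_d = 10.3 − 0.577(10)² + 0.033(9380) − 4(8.4) = 10.3 − 57.7 + 309.54 − 33.6 = 228.54.
∂Q_d/∂I = +0.033, so E_I = 0.033·(9380/228.54) ≈ 1.35.
E_I > 1: normal good (luxury).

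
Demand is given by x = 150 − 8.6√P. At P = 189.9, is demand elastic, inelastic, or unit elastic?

elastic

At P = 189.9, x = 31.4884.
dx/dP = −8.6/(2√P) = −8.6/(2·13.7804).
Point elasticity E = (dx/dP)·(P/x) = -0.312 × 189.9/31.4884 ≈ -1.882.
|E| ≈ 1.882 > 1, so demand is elastic.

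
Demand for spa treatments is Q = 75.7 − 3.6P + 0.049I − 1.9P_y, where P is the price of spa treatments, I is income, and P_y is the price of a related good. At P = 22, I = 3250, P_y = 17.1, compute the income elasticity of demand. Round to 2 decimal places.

1.29

Q = 75.7 − 3.6(22) + 0.049(3250) − 1.9(17.1) = 75.7 − 79.2 + 159.25 − 32.49 = 123.26.
∂Q/∂I = +0.049, so E_I = 0.049·(3250/123.26) ≈ 1.29.
E_I > 1: normal good (luxury).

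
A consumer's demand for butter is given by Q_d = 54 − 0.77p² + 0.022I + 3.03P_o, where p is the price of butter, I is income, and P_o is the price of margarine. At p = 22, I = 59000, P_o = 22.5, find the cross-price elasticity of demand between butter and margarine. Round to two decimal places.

0.07

Q_d = 54 − 0.77(22)² + 0.022(59000) + 3.03(22.5) = 54 − 372.68 + 1298 + 68.175 = 1047.495.
∂Q_d/∂P_o = +3.03, so E_xy = 3.03·(22.5/1047.495) ≈ 0.07.
E_xy > 0: the goods are substitutes.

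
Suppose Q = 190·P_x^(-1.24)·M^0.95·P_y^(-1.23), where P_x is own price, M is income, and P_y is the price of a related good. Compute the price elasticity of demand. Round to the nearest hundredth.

For a Cobb–Douglas (constant-elasticity) form Q = A·P_x^α·…, the elasticity with respect to P_x equals the exponent α at every point.
Here the exponent on P_x is -1.24, so the price elasticity of demand is -1.24.

-1.24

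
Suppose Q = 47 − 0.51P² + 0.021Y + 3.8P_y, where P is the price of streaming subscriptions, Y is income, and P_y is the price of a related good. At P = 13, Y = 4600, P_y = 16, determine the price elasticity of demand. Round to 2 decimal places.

Evaluating quantity at (P, Y, P_y) gives Q = 47 − 0.51(13)² + 0.021(4600) + 3.8(16) = 47 − 86.19 + 96.6 + 60.8 = 118.21.
∂Q/∂P = −2·0.51·P = -13.26, so E_p = -13.26·(13/118.21) ≈ -1.46.
|E_p| > 1: demand is elastic.

-1.46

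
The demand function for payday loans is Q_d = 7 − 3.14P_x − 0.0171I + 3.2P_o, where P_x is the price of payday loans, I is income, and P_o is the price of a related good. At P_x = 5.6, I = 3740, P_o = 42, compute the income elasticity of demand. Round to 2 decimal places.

First evaluate Q_d: 7 − 3.14(5.6) − 0.0171(3740) + 3.2(42) = 7 − 17.584 − 63.954 + 134.4 = 59.862.
∂Q_d/∂I = −0.0171, so E_I = -0.0171·(3740/59.862) ≈ -1.07.
E_I < 0: inferior good.

-1.07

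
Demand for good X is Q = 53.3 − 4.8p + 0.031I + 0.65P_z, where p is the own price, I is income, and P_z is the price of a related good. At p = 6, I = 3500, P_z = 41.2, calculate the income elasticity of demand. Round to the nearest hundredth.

0.68

At the given point, Q = 53.3 − 4.8(6) + 0.031(3500) + 0.65(41.2) = 53.3 − 28.8 + 108.5 + 26.78 = 159.78.
∂Q/∂I = +0.031, so E_I = 0.031·(3500/159.78) ≈ 0.68.
E_I ∈ (0,1): normal good (necessity).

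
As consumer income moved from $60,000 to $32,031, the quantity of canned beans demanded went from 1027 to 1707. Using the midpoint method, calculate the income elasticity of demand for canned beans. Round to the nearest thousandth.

%ΔQ = (1707 − 1027)/[(1027+1707)/2] = 680/1367 ≈ 0.4974.
%ΔI = (32,031 − 60,000)/[(60,000+32,031)/2] = -27969/46015.5 ≈ -0.6078.
E_I = %ΔQ/%ΔI ≈ -0.818.
E_I < 0: inferior good.

-0.818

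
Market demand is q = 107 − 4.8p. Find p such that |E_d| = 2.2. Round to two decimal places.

Set −bp/(a − bp) = −2.2 ⇒ bp = 2.2(a − bp) ⇒ bp(1+2.2) = 2.2·a.
p = 2.2·107/(4.8·3.2) ≈ 15.33.

15.33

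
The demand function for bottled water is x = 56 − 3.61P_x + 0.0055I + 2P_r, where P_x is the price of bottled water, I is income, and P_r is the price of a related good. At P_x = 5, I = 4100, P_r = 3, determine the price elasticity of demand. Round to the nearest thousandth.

-0.271

Evaluating quantity at (P_x, I, P_r) gives x = 56 − 3.61(5) + 0.0055(4100) + 2(3) = 56 − 18.05 + 22.55 + 6 = 66.5.
∂x/∂P_x = −3.61, so E_p = (−3.61)·(5/66.5) ≈ -0.271.
|E_p| < 1: demand is inelastic.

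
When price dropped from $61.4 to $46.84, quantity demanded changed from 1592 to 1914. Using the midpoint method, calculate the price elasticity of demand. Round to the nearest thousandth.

-0.683

%Δq = (1914 − 1592)/[(1592 + 1914)/2] = 322/1753 ≈ 0.1837.
%Δp = (46.84 − 61.4)/[(61.4 + 46.84)/2] = -14.56/54.12 ≈ -0.2690.
Arc elasticity E = %Δq/%Δp ≈ 0.1837/-0.2690 ≈ -0.683.
|E| < 1: demand is inelastic over this range.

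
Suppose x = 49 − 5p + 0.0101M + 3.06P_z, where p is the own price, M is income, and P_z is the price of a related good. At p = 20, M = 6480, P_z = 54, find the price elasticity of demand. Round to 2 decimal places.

Evaluating quantity at (p, M, P_z) gives x = 49 − 5(20) + 0.0101(6480) + 3.06(54) = 49 − 100 + 65.448 + 165.24 = 179.688.
∂x/∂p = −5, so E_p = (−5)·(20/179.688) ≈ -0.56.
|E_p| < 1: demand is inelastic.

-0.56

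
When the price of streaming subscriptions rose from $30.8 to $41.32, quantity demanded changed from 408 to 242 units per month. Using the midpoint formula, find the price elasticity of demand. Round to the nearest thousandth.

-1.751

%ΔQ = (242 − 408)/[(408 + 242)/2] = -166/325 ≈ -0.5108.
%ΔP = (41.32 − 30.8)/[(30.8 + 41.32)/2] = 10.52/36.06 ≈ 0.2917.
Arc elasticity E = %ΔQ/%ΔP ≈ -0.5108/0.2917 ≈ -1.751.
|E| > 1: demand is elastic over this range.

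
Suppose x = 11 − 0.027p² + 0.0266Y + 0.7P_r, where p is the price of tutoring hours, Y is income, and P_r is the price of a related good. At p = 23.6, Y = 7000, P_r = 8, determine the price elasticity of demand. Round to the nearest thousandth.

-0.160

Substituting, x = 11 − 0.027(23.6)² + 0.0266(7000) + 0.7(8) = 11 − 15.0379 + 186.2 + 5.6 = 187.7621.
∂x/∂p = −2·0.027·p = -1.2744, so E_p = -1.2744·(23.6/187.7621) ≈ -0.160.
|E_p| < 1: demand is inelastic.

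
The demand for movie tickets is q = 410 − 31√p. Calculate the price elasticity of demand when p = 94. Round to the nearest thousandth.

-1.373

At p = 94, q = 109.4438.
dq/dp = −31/(2√p) = −31/(2·9.6954).
Point elasticity E = (dq/dp)·(p/q) = -1.5987 × 94/109.4438 ≈ -1.373.
|E| > 1, so demand is elastic at this price.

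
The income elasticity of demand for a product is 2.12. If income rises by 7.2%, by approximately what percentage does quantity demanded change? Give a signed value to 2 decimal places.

15.26

%ΔQ ≈ E × %ΔI = (2.12) × (7.2%) ≈ 15.26%.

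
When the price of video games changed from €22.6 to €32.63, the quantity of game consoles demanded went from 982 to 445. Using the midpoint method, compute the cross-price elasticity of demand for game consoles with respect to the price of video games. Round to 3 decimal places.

%ΔQ_x = (445 − 982)/[(982+445)/2] = -537/713.5 ≈ -0.7526.
%ΔP_y = (32.63 − 22.6)/[(22.6+32.63)/2] ≈ 0.3632.
E_xy = -0.7526/0.3632 ≈ -2.072.
E_xy < 0, so game consoles and video games are complements.

-2.072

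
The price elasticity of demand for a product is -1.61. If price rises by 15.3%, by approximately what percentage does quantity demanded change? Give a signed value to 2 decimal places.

-24.63

%ΔQ ≈ E × %ΔP = (-1.61) × (15.3%) ≈ -24.63%.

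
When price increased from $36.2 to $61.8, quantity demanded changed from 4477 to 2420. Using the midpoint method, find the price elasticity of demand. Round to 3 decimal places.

-1.142

%Δq = (2420 − 4477)/[(4477 + 2420)/2] = -2057/3448.5 ≈ -0.5965.
%Δp = (61.8 − 36.2)/[(36.2 + 61.8)/2] = 25.6/49 ≈ 0.5224.
Arc elasticity E = %Δq/%Δp ≈ -0.5965/0.5224 ≈ -1.142.
|E| > 1: demand is elastic over this range.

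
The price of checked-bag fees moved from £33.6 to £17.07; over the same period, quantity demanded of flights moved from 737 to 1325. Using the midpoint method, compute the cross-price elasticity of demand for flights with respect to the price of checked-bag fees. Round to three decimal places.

%ΔQ_x = (1325 − 737)/[(737+1325)/2] = 588/1031 ≈ 0.5703.
%ΔP_y = (17.07 − 33.6)/[(33.6+17.07)/2] ≈ -0.6525.
E_xy = 0.5703/-0.6525 ≈ -0.874.
E_xy < 0, so flights and checked-bag fees are complements.

-0.874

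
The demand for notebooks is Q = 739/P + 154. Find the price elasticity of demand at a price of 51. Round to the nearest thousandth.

At P = 51, Q = 168.4902.
dQ/dP = −739/P² = −0.2841.
Point elasticity E = (dQ/dP)·(P/Q) = -0.2841 × 51/168.4902 ≈ -0.086.
|E| < 1, so demand is inelastic at this price.

-0.086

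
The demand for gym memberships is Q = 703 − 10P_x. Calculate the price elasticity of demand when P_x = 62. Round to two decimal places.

At P_x = 62, Q = 83.
dQ/dP_x = −10.
Point elasticity E = (dQ/dP_x)·(P_x/Q) = -10 × 62/83 ≈ -7.47.
|E| > 1, so demand is elastic at this price.

-7.47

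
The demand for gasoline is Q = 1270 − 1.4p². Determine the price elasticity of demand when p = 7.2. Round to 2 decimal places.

At p = 7.2, Q = 1197.424.
dQ/dp = −2·1.4·p = −20.16.
Point elasticity E = (dQ/dp)·(p/Q) = -20.16 × 7.2/1197.424 ≈ -0.12.
|E| < 1, so demand is inelastic at this price.

-0.12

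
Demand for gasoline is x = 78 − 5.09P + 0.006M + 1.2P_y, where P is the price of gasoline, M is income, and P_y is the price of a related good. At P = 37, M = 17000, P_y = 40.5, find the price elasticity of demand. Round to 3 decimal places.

-4.677

Substituting, x = 78 − 5.09(37) + 0.006(17000) + 1.2(40.5) = 78 − 188.33 + 102 + 48.6 = 40.27.
∂x/∂P = −5.09, so E_p = (−5.09)·(37/40.27) ≈ -4.677.
|E_p| > 1: demand is elastic.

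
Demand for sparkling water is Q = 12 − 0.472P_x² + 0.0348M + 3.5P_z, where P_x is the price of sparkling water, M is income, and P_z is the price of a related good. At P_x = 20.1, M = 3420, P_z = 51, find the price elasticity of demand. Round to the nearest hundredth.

Q = 12 − 0.472(20.1)² + 0.0348(3420) + 3.5(51) = 12 − 190.6927 + 119.016 + 178.5 = 118.8233.
∂Q/∂P_x = −2·0.472·P_x = -18.9744, so E_p = -18.9744·(20.1/118.8233) ≈ -3.21.
|E_p| > 1: demand is elastic.

-3.21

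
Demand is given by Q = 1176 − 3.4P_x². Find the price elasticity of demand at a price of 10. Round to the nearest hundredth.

-0.81

At P_x = 10, Q = 836.
dQ/dP_x = −2·3.4·P_x = −68.
Point elasticity E = (dQ/dP_x)·(P_x/Q) = -68 × 10/836 ≈ -0.81.
|E| < 1, so demand is inelastic at this price.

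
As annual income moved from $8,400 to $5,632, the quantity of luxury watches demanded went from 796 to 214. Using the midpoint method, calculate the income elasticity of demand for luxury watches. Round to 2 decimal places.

2.92

%ΔQ = (214 − 796)/[(796+214)/2] = -582/505 ≈ -1.1525.
%ΔM = (5,632 − 8,400)/[(8,400+5,632)/2] = -2768/7016 ≈ -0.3945.
E_I = %ΔQ/%ΔM ≈ 2.92.
E_I > 1: normal good (luxury).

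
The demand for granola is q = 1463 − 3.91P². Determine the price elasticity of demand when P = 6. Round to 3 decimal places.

-0.213

At P = 6, q = 1322.24.
dq/dP = −2·3.91·P = −46.92.
Point elasticity E = (dq/dP)·(P/q) = -46.92 × 6/1322.24 ≈ -0.213.
|E| < 1, so demand is inelastic at this price.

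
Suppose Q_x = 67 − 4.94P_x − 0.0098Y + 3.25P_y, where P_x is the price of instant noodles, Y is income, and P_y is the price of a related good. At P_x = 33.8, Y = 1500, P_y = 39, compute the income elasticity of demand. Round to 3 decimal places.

Evaluating quantity at (P_x, Y, P_y) gives Q_x = 67 − 4.94(33.8) − 0.0098(1500) + 3.25(39) = 67 − 166.972 − 14.7 + 126.75 = 12.078.
∂Q_x/∂Y = −0.0098, so E_I = -0.0098·(1500/12.078) ≈ -1.217.
E_I < 0: inferior good.

-1.217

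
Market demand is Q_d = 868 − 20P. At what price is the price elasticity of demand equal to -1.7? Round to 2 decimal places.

Set −bP/(a − bP) = −1.7 ⇒ bP = 1.7(a − bP) ⇒ bP(1+1.7) = 1.7·a.
P = 1.7·868/(20·2.7) ≈ 27.33.

27.33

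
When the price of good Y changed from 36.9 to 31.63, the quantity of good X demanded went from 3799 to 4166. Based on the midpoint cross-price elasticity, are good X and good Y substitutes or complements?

complements

%ΔQ_x = (4166 − 3799)/[(3799+4166)/2] = 367/3982.5 ≈ 0.0922.
%ΔP_y = (31.63 − 36.9)/[(36.9+31.63)/2] ≈ -0.1538.
E_xy = 0.0922/-0.1538 ≈ -0.599.
E_xy < 0, so the goods are complements.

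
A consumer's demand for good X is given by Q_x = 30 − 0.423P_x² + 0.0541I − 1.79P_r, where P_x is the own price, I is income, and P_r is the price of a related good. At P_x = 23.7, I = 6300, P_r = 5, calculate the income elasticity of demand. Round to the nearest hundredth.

Q_x = 30 − 0.423(23.7)² + 0.0541(6300) − 1.79(5) = 30 − 237.5949 + 340.83 − 8.95 = 124.2851.
∂Q_x/∂I = +0.0541, so E_I = 0.0541·(6300/124.2851) ≈ 2.74.
E_I > 1: normal good (luxury).

2.74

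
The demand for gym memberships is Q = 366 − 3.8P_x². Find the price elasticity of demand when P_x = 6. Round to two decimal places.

-1.19

At P_x = 6, Q = 229.2.
dQ/dP_x = −2·3.8·P_x = −45.6.
Point elasticity E = (dQ/dP_x)·(P_x/Q) = -45.6 × 6/229.2 ≈ -1.19.
|E| > 1, so demand is elastic at this price.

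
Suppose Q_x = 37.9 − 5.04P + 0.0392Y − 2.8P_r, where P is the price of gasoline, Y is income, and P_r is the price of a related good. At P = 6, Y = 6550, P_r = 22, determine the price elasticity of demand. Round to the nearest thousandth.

Q_x = 37.9 − 5.04(6) + 0.0392(6550) − 2.8(22) = 37.9 − 30.24 + 256.76 − 61.6 = 202.82.
∂Q_x/∂P = −5.04, so E_p = (−5.04)·(6/202.82) ≈ -0.149.
|E_p| < 1: demand is inelastic.

-0.149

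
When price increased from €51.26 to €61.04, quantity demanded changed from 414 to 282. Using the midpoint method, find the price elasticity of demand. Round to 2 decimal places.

%Δq = (282 − 414)/[(414 + 282)/2] = -132/348 ≈ -0.3793.
%Δp = (61.04 − 51.26)/[(51.26 + 61.04)/2] = 9.78/56.15 ≈ 0.1742.
Arc elasticity E = %Δq/%Δp ≈ -0.3793/0.1742 ≈ -2.18.
|E| > 1: demand is elastic over this range.

-2.18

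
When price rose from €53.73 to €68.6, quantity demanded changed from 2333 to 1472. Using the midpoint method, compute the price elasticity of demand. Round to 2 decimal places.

-1.86

%ΔQ = (1472 − 2333)/[(2333 + 1472)/2] = -861/1902.5 ≈ -0.4526.
%ΔP = (68.6 − 53.73)/[(53.73 + 68.6)/2] = 14.87/61.165 ≈ 0.2431.
Arc elasticity E = %ΔQ/%ΔP ≈ -0.4526/0.2431 ≈ -1.86.
|E| > 1: demand is elastic over this range.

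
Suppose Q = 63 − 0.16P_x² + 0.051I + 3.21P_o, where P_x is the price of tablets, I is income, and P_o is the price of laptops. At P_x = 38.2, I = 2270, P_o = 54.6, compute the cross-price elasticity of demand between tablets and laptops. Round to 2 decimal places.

Evaluating quantity at (P_x, I, P_o) gives Q = 63 − 0.16(38.2)² + 0.051(2270) + 3.21(54.6) = 63 − 233.4784 + 115.77 + 175.266 = 120.5576.
∂Q/∂P_o = +3.21, so E_xy = 3.21·(54.6/120.5576) ≈ 1.45.
E_xy > 0: the goods are substitutes.

1.45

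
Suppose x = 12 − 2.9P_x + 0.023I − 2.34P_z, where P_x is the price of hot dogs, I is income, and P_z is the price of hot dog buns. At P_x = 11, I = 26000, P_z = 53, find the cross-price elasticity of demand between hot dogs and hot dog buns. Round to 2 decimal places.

At the given point, x = 12 − 2.9(11) + 0.023(26000) − 2.34(53) = 12 − 31.9 + 598 − 124.02 = 454.08.
∂x/∂P_z = −2.34, so E_xy = -2.34·(53/454.08) ≈ -0.27.
E_xy < 0: the goods are complements.

-0.27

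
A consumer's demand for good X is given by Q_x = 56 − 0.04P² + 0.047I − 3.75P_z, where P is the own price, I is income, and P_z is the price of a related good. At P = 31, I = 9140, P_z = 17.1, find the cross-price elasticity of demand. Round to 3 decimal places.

-0.167

Q_x = 56 − 0.04(31)² + 0.047(9140) − 3.75(17.1) = 56 − 38.44 + 429.58 − 64.125 = 383.015.
∂Q_x/∂P_z = −3.75, so E_xy = -3.75·(17.1/383.015) ≈ -0.167.
E_xy < 0: the goods are complements.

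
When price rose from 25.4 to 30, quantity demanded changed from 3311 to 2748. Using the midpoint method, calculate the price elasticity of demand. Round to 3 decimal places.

%ΔQ = (2748 − 3311)/[(3311 + 2748)/2] = -563/3029.5 ≈ -0.1858.
%ΔP = (30 − 25.4)/[(25.4 + 30)/2] = 4.6/27.7 ≈ 0.1661.
Arc elasticity E = %ΔQ/%ΔP ≈ -0.1858/0.1661 ≈ -1.119.
|E| > 1: demand is elastic over this range.

-1.119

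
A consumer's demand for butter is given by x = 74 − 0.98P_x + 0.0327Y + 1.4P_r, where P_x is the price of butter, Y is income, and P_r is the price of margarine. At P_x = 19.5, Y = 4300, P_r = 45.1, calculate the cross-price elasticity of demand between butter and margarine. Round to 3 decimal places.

First evaluate x: 74 − 0.98(19.5) + 0.0327(4300) + 1.4(45.1) = 74 − 19.11 + 140.61 + 63.14 = 258.64.
∂x/∂P_r = +1.4, so E_xy = 1.4·(45.1/258.64) ≈ 0.244.
E_xy > 0: the goods are substitutes.

0.244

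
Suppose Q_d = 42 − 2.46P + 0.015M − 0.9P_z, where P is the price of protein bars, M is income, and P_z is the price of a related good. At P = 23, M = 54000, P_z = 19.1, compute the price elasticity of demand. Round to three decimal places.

Evaluating quantity at (P, M, P_z) gives Q_d = 42 − 2.46(23) + 0.015(54000) − 0.9(19.1) = 42 − 56.58 + 810 − 17.19 = 778.23.
∂Q_d/∂P = −2.46, so E_p = (−2.46)·(23/778.23) ≈ -0.073.
|E_p| < 1: demand is inelastic.

-0.073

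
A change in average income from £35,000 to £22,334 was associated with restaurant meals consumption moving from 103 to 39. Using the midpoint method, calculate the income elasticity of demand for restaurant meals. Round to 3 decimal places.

%ΔQ = (39 − 103)/[(103+39)/2] = -64/71 ≈ -0.9014.
%ΔI = (22,334 − 35,000)/[(35,000+22,334)/2] = -12666/28667 ≈ -0.4418.
E_I = %ΔQ/%ΔI ≈ 2.040.
E_I > 1: normal good (luxury).

2.040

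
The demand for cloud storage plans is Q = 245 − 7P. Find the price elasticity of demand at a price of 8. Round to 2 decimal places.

At P = 8, Q = 189.
dQ/dP = −7.
Point elasticity E = (dQ/dP)·(P/Q) = -7 × 8/189 ≈ -0.30.
|E| < 1, so demand is inelastic at this price.

-0.30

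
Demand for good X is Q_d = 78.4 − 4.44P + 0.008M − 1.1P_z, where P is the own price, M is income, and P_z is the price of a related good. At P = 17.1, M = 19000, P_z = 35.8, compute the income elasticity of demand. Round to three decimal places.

First evaluate Q_d: 78.4 − 4.44(17.1) + 0.008(19000) − 1.1(35.8) = 78.4 − 75.924 + 152 − 39.38 = 115.096.
∂Q_d/∂M = +0.008, so E_I = 0.008·(19000/115.096) ≈ 1.321.
E_I > 1: normal good (luxury).

1.321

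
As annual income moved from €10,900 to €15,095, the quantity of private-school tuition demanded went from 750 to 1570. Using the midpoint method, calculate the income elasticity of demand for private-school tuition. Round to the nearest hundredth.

2.19

%ΔQ = (1570 − 750)/[(750+1570)/2] = 820/1160 ≈ 0.7069.
%ΔY = (15,095 − 10,900)/[(10,900+15,095)/2] = 4195/12997.5 ≈ 0.3228.
E_I = %ΔQ/%ΔY ≈ 2.19.
E_I > 1: normal good (luxury).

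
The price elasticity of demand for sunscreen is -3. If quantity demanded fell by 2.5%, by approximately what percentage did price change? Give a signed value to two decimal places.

0.83

%ΔQ ≈ E × %ΔP ⇒ %ΔP = %ΔQ / E = (-2.5%)/(-3) ≈ 0.83%.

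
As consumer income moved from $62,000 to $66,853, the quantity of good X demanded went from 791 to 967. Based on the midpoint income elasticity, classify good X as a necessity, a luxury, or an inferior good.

luxury

%ΔQ = (967 − 791)/[(791+967)/2] = 176/879 ≈ 0.2002.
%ΔI = (66,853 − 62,000)/[(62,000+66,853)/2] = 4853/64426.5 ≈ 0.0753.
E_I = %ΔQ/%ΔI ≈ 2.658.
E_I > 1: normal good (luxury).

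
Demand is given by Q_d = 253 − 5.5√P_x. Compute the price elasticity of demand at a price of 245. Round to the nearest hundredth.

At P_x = 245, Q_d = 166.9114.
dQ_d/dP_x = −5.5/(2√P_x) = −5.5/(2·15.6525).
Point elasticity E = (dQ_d/dP_x)·(P_x/Q_d) = -0.1757 × 245/166.9114 ≈ -0.26.
|E| < 1, so demand is inelastic at this price.

-0.26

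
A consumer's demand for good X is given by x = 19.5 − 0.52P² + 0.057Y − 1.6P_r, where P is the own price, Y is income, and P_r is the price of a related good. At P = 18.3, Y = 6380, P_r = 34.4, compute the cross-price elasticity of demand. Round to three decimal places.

x = 19.5 − 0.52(18.3)² + 0.057(6380) − 1.6(34.4) = 19.5 − 174.1428 + 363.66 − 55.04 = 153.9772.
∂x/∂P_r = −1.6, so E_xy = -1.6·(34.4/153.9772) ≈ -0.357.
E_xy < 0: the goods are complements.

-0.357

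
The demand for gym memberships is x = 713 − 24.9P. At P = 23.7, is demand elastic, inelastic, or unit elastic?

At P = 23.7, x = 122.87.
dx/dP = −24.9.
Point elasticity E = (dx/dP)·(P/x) = -24.9 × 23.7/122.87 ≈ -4.803.
|E| ≈ 4.803 > 1, so demand is elastic.

elastic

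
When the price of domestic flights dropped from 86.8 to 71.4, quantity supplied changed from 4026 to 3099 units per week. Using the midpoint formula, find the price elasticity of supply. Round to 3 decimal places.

1.337

%ΔQ = (3099 − 4026)/[(4026 + 3099)/2] = -927/3562.5 ≈ -0.2602.
%Δp = (71.4 − 86.8)/[(86.8 + 71.4)/2] = -15.4/79.1 ≈ -0.1947.
Arc elasticity E = %ΔQ/%Δp ≈ -0.2602/-0.1947 ≈ 1.337.
|E| > 1: supply is elastic over this range.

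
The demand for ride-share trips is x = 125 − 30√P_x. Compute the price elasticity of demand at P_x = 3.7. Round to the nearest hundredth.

At P_x = 3.7, x = 67.2938.
dx/dP_x = −30/(2√P_x) = −30/(2·1.9235).
Point elasticity E = (dx/dP_x)·(P_x/x) = -7.7981 × 3.7/67.2938 ≈ -0.43.
|E| < 1, so demand is inelastic at this price.

-0.43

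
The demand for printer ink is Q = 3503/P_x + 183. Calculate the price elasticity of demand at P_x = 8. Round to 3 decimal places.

-0.705

At P_x = 8, Q = 620.875.
dQ/dP_x = −3503/P_x² = −54.7344.
Point elasticity E = (dQ/dP_x)·(P_x/Q) = -54.7344 × 8/620.875 ≈ -0.705.
|E| < 1, so demand is inelastic at this price.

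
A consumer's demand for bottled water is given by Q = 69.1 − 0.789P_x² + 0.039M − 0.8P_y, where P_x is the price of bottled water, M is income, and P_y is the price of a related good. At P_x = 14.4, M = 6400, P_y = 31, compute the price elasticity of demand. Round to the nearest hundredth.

-2.51

Substituting, Q = 69.1 − 0.789(14.4)² + 0.039(6400) − 0.8(31) = 69.1 − 163.607 + 249.6 − 24.8 = 130.293.
∂Q/∂P_x = −2·0.789·P_x = -22.7232, so E_p = -22.7232·(14.4/130.293) ≈ -2.51.
|E_p| > 1: demand is elastic.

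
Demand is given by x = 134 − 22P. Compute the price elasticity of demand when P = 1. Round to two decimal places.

-0.20

At P = 1, x = 112.
dx/dP = −22.
Point elasticity E = (dx/dP)·(P/x) = -22 × 1/112 ≈ -0.20.
|E| < 1, so demand is inelastic at this price.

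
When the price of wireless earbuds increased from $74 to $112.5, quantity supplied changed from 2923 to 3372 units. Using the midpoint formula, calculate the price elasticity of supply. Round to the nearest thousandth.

%ΔQ = (3372 − 2923)/[(2923 + 3372)/2] = 449/3147.5 ≈ 0.1427.
%ΔP = (112.5 − 74)/[(74 + 112.5)/2] = 38.5/93.25 ≈ 0.4129.
Arc elasticity E = %ΔQ/%ΔP ≈ 0.1427/0.4129 ≈ 0.346.
|E| < 1: supply is inelastic over this range.

0.346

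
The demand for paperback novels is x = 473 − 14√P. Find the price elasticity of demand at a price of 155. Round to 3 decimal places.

At P = 155, x = 298.7014.
dx/dP = −14/(2√P) = −14/(2·12.4499).
Point elasticity E = (dx/dP)·(P/x) = -0.5623 × 155/298.7014 ≈ -0.292.
|E| < 1, so demand is inelastic at this price.

-0.292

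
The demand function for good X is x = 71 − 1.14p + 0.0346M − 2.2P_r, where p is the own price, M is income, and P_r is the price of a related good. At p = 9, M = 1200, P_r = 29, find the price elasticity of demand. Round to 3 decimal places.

Substituting, x = 71 − 1.14(9) + 0.0346(1200) − 2.2(29) = 71 − 10.26 + 41.52 − 63.8 = 38.46.
∂x/∂p = −1.14, so E_p = (−1.14)·(9/38.46) ≈ -0.267.
|E_p| < 1: demand is inelastic.

-0.267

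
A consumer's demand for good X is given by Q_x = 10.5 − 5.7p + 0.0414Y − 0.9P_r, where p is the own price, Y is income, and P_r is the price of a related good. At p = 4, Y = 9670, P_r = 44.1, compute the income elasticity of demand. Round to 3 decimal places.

Evaluating quantity at (p, Y, P_r) gives Q_x = 10.5 − 5.7(4) + 0.0414(9670) − 0.9(44.1) = 10.5 − 22.8 + 400.338 − 39.69 = 348.348.
∂Q_x/∂Y = +0.0414, so E_I = 0.0414·(9670/348.348) ≈ 1.149.
E_I > 1: normal good (luxury).

1.149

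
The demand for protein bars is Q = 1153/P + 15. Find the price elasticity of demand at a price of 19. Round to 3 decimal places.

At P = 19, Q = 75.6842.
dQ/dP = −1153/P² = −3.1939.
Point elasticity E = (dQ/dP)·(P/Q) = -3.1939 × 19/75.6842 ≈ -0.802.
|E| < 1, so demand is inelastic at this price.

-0.802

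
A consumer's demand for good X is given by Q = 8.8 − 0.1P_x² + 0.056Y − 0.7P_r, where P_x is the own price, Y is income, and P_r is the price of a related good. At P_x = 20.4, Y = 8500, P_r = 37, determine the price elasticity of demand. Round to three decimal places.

-0.199

Substituting, Q = 8.8 − 0.1(20.4)² + 0.056(8500) − 0.7(37) = 8.8 − 41.616 + 476 − 25.9 = 417.284.
∂Q/∂P_x = −2·0.1·P_x = -4.08, so E_p = -4.08·(20.4/417.284) ≈ -0.199.
|E_p| < 1: demand is inelastic.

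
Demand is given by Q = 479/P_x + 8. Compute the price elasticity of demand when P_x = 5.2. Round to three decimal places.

-0.920

At P_x = 5.2, Q = 100.1154.
dQ/dP_x = −479/P_x² = −17.7145.
Point elasticity E = (dQ/dP_x)·(P_x/Q) = -17.7145 × 5.2/100.1154 ≈ -0.920.
|E| < 1, so demand is inelastic at this price.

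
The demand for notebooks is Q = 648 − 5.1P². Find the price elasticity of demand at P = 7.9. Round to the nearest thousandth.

At P = 7.9, Q = 329.709.
dQ/dP = −2·5.1·P = −80.58.
Point elasticity E = (dQ/dP)·(P/Q) = -80.58 × 7.9/329.709 ≈ -1.931.
|E| > 1, so demand is elastic at this price.

-1.931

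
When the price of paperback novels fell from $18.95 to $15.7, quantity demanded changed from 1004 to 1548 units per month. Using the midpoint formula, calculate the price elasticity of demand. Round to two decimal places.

-2.27

%Δq = (1548 − 1004)/[(1004 + 1548)/2] = 544/1276 ≈ 0.4263.
%Δp = (15.7 − 18.95)/[(18.95 + 15.7)/2] = -3.25/17.325 ≈ -0.1876.
Arc elasticity E = %Δq/%Δp ≈ 0.4263/-0.1876 ≈ -2.27.
|E| > 1: demand is elastic over this range.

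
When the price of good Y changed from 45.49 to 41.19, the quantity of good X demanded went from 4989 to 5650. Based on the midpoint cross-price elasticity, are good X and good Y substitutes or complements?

complements

%ΔQ_x = (5650 − 4989)/[(4989+5650)/2] = 661/5319.5 ≈ 0.1243.
%ΔP_y = (41.19 − 45.49)/[(45.49+41.19)/2] ≈ -0.0992.
E_xy = 0.1243/-0.0992 ≈ -1.252.
E_xy < 0, so the goods are complements.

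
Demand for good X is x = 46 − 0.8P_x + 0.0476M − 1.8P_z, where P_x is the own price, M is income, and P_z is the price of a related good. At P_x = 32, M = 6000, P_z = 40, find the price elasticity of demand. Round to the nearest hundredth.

-0.11

At the given point, x = 46 − 0.8(32) + 0.0476(6000) − 1.8(40) = 46 − 25.6 + 285.6 − 72 = 234.
∂x/∂P_x = −0.8, so E_p = (−0.8)·(32/234) ≈ -0.11.
|E_p| < 1: demand is inelastic.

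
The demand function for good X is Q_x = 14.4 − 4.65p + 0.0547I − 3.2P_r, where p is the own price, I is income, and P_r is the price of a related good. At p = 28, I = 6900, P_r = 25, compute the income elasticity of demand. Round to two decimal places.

2.08

Evaluating quantity at (p, I, P_r) gives Q_x = 14.4 − 4.65(28) + 0.0547(6900) − 3.2(25) = 14.4 − 130.2 + 377.43 − 80 = 181.63.
∂Q_x/∂I = +0.0547, so E_I = 0.0547·(6900/181.63) ≈ 2.08.
E_I > 1: normal good (luxury).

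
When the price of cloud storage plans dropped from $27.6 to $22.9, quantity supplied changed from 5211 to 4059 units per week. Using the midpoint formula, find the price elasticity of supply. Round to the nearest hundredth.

1.34

%ΔQ = (4059 − 5211)/[(5211 + 4059)/2] = -1152/4635 ≈ -0.2485.
%Δp = (22.9 − 27.6)/[(27.6 + 22.9)/2] = -4.7/25.25 ≈ -0.1861.
Arc elasticity E = %ΔQ/%Δp ≈ -0.2485/-0.1861 ≈ 1.34.
|E| > 1: supply is elastic over this range.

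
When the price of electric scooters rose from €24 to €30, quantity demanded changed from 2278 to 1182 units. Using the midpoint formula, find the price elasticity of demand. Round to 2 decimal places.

-2.85

%ΔQ = (1182 − 2278)/[(2278 + 1182)/2] = -1096/1730 ≈ -0.6335.
%Δp = (30 − 24)/[(24 + 30)/2] = 6/27 ≈ 0.2222.
Arc elasticity E = %ΔQ/%Δp ≈ -0.6335/0.2222 ≈ -2.85.
|E| > 1: demand is elastic over this range.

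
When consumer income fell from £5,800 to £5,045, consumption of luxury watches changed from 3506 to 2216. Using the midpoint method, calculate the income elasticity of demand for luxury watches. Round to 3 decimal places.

3.238

%ΔQ = (2216 − 3506)/[(3506+2216)/2] = -1290/2861 ≈ -0.4509.
%ΔI = (5,045 − 5,800)/[(5,800+5,045)/2] = -755/5422.5 ≈ -0.1392.
E_I = %ΔQ/%ΔI ≈ 3.238.
E_I > 1: normal good (luxury).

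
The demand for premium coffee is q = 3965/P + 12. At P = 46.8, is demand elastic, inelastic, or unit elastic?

At P = 46.8, q = 96.7222.
dq/dP = −3965/P² = −1.8103.
Point elasticity E = (dq/dP)·(P/q) = -1.8103 × 46.8/96.7222 ≈ -0.876.
|E| ≈ 0.876 < 1, so demand is inelastic.

inelastic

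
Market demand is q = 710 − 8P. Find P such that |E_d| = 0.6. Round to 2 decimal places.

33.28

Set −bP/(a − bP) = −0.6 ⇒ bP = 0.6(a − bP) ⇒ bP(1+0.6) = 0.6·a.
P = 0.6·710/(8·1.6) ≈ 33.28.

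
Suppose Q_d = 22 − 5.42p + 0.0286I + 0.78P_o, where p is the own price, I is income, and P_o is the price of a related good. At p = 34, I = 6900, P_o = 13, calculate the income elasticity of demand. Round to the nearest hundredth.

Evaluating quantity at (p, I, P_o) gives Q_d = 22 − 5.42(34) + 0.0286(6900) + 0.78(13) = 22 − 184.28 + 197.34 + 10.14 = 45.2.
∂Q_d/∂I = +0.0286, so E_I = 0.0286·(6900/45.2) ≈ 4.37.
E_I > 1: normal good (luxury).

4.37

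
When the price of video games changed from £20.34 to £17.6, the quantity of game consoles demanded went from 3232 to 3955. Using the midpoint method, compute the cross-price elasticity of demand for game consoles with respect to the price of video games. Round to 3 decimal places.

%ΔQ_x = (3955 − 3232)/[(3232+3955)/2] = 723/3593.5 ≈ 0.2012.
%ΔP_y = (17.6 − 20.34)/[(20.34+17.6)/2] ≈ -0.1444.
E_xy = 0.2012/-0.1444 ≈ -1.393.
E_xy < 0, so game consoles and video games are complements.

-1.393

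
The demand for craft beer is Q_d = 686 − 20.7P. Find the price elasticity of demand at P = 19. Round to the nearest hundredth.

-1.34

At P = 19, Q_d = 292.7.
dQ_d/dP = −20.7.
Point elasticity E = (dQ_d/dP)·(P/Q_d) = -20.7 × 19/292.7 ≈ -1.34.
|E| > 1, so demand is elastic at this price.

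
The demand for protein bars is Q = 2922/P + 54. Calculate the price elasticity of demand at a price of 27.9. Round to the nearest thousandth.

-0.660

At P = 27.9, Q = 158.7312.
dQ/dP = −2922/P² = −3.7538.
Point elasticity E = (dQ/dP)·(P/Q) = -3.7538 × 27.9/158.7312 ≈ -0.660.
|E| < 1, so demand is inelastic at this price.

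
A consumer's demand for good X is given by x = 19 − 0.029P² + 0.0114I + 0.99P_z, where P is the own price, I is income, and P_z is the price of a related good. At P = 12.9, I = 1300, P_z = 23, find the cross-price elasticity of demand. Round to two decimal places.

At the given point, x = 19 − 0.029(12.9)² + 0.0114(1300) + 0.99(23) = 19 − 4.8259 + 14.82 + 22.77 = 51.7641.
∂x/∂P_z = +0.99, so E_xy = 0.99·(23/51.7641) ≈ 0.44.
E_xy > 0: the goods are substitutes.

0.44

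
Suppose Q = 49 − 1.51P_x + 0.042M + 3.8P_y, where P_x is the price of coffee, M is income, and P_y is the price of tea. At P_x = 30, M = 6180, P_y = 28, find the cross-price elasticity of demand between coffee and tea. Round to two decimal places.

0.29

Evaluating quantity at (P_x, M, P_y) gives Q = 49 − 1.51(30) + 0.042(6180) + 3.8(28) = 49 − 45.3 + 259.56 + 106.4 = 369.66.
∂Q/∂P_y = +3.8, so E_xy = 3.8·(28/369.66) ≈ 0.29.
E_xy > 0: the goods are substitutes.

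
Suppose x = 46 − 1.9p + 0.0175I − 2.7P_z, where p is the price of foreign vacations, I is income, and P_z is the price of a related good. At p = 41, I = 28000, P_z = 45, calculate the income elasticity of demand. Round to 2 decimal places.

Substituting, x = 46 − 1.9(41) + 0.0175(28000) − 2.7(45) = 46 − 77.9 + 490 − 121.5 = 336.6.
∂x/∂I = +0.0175, so E_I = 0.0175·(28000/336.6) ≈ 1.46.
E_I > 1: normal good (luxury).

1.46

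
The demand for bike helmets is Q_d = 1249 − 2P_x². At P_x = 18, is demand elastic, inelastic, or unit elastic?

elastic

At P_x = 18, Q_d = 601.
dQ_d/dP_x = −2·2·P_x = −72.
Point elasticity E = (dQ_d/dP_x)·(P_x/Q_d) = -72 × 18/601 ≈ -2.156.
|E| ≈ 2.156 > 1, so demand is elastic.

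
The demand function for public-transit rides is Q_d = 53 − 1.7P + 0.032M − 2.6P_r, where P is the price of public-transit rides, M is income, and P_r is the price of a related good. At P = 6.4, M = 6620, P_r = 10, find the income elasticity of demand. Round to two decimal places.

First evaluate Q_d: 53 − 1.7(6.4) + 0.032(6620) − 2.6(10) = 53 − 10.88 + 211.84 − 26 = 227.96.
∂Q_d/∂M = +0.032, so E_I = 0.032·(6620/227.96) ≈ 0.93.
E_I ∈ (0,1): normal good (necessity).

0.93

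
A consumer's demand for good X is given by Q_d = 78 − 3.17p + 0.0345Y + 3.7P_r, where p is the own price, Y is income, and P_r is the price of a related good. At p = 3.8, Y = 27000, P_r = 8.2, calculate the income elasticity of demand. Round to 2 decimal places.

0.91

First evaluate Q_d: 78 − 3.17(3.8) + 0.0345(27000) + 3.7(8.2) = 78 − 12.046 + 931.5 + 30.34 = 1027.794.
∂Q_d/∂Y = +0.0345, so E_I = 0.0345·(27000/1027.794) ≈ 0.91.
E_I ∈ (0,1): normal good (necessity).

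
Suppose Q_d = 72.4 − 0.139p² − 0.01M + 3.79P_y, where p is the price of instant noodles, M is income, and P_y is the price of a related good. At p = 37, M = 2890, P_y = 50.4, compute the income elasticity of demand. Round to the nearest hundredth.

Q_d = 72.4 − 0.139(37)² − 0.01(2890) + 3.79(50.4) = 72.4 − 190.291 − 28.9 + 191.016 = 44.225.
∂Q_d/∂M = −0.01, so E_I = -0.01·(2890/44.225) ≈ -0.65.
E_I < 0: inferior good.

-0.65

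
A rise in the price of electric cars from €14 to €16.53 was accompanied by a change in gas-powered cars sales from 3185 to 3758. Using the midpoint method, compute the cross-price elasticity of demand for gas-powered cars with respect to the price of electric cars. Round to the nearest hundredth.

%ΔQ_x = (3758 − 3185)/[(3185+3758)/2] = 573/3471.5 ≈ 0.1651.
%ΔP_y = (16.53 − 14)/[(14+16.53)/2] ≈ 0.1657.
E_xy = 0.1651/0.1657 ≈ 1.00.
E_xy > 0, so gas-powered cars and electric cars are substitutes.

1.00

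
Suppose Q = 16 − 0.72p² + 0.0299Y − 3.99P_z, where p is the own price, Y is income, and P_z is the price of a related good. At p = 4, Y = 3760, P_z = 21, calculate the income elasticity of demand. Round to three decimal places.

Q = 16 − 0.72(4)² + 0.0299(3760) − 3.99(21) = 16 − 11.52 + 112.424 − 83.79 = 33.114.
∂Q/∂Y = +0.0299, so E_I = 0.0299·(3760/33.114) ≈ 3.395.
E_I > 1: normal good (luxury).

3.395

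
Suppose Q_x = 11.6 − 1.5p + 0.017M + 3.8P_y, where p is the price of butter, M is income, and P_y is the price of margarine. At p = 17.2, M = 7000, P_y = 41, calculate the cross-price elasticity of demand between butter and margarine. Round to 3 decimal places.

0.598

First evaluate Q_x: 11.6 − 1.5(17.2) + 0.017(7000) + 3.8(41) = 11.6 − 25.8 + 119 + 155.8 = 260.6.
∂Q_x/∂P_y = +3.8, so E_xy = 3.8·(41/260.6) ≈ 0.598.
E_xy > 0: the goods are substitutes.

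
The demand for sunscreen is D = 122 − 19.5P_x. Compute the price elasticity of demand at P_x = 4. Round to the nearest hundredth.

At P_x = 4, D = 44.
dD/dP_x = −19.5.
Point elasticity E = (dD/dP_x)·(P_x/D) = -19.5 × 4/44 ≈ -1.77.
|E| > 1, so demand is elastic at this price.

-1.77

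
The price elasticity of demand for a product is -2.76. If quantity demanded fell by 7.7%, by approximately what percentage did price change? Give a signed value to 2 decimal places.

%ΔQ ≈ E × %ΔP ⇒ %ΔP = %ΔQ / E = (-7.7%)/(-2.76) ≈ 2.79%.

2.79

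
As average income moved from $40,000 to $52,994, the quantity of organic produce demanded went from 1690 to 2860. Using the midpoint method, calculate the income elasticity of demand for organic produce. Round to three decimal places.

%ΔQ = (2860 − 1690)/[(1690+2860)/2] = 1170/2275 ≈ 0.5143.
%ΔM = (52,994 − 40,000)/[(40,000+52,994)/2] = 12994/46497 ≈ 0.2795.
E_I = %ΔQ/%ΔM ≈ 1.840.
E_I > 1: normal good (luxury).

1.840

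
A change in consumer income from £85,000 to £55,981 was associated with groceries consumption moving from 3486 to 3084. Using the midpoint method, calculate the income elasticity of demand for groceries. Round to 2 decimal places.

0.30

%ΔQ = (3084 − 3486)/[(3486+3084)/2] = -402/3285 ≈ -0.1224.
%ΔI = (55,981 − 85,000)/[(85,000+55,981)/2] = -29019/70490.5 ≈ -0.4117.
E_I = %ΔQ/%ΔI ≈ 0.30.
E_I ∈ (0,1): normal good (necessity).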